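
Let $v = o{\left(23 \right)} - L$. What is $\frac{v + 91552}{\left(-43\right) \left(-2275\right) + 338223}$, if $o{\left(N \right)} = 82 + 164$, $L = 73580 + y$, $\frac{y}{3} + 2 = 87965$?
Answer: $- \frac{245671}{436048} \approx -0.5634$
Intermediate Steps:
$y = 263889$ ($y = -6 + 3 \cdot 87965 = -6 + 263895 = 263889$)
$L = 337469$ ($L = 73580 + 263889 = 337469$)
$o{\left(N \right)} = 246$
$v = -337223$ ($v = 246 - 337469 = -337223$)
$\frac{v + 91552}{\left(-43\right) \left(-2275\right) + 338223} = \frac{-337223 + 91552}{\left(-43\right) \left(-2275\right) + 338223} = - \frac{245671}{97825 + 338223} = - \frac{245671}{436048}$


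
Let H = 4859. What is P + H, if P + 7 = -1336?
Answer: 3516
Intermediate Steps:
P = -1343 (P = -7 - 1336 = -1343)
P + H = -1343 + 4859 = 3516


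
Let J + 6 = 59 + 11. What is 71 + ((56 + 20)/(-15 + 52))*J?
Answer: 7491/37 ≈ 202.46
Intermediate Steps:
J = 64 (J = -6 + (59 + 11) = -6 + 70 = 64)
71 + ((56 + 20)/(-15 + 52))*J = 71 + ((56 + 20)/(-15 + 52))*64 = 71 + (76/37)*64 = 71 + 4864/37 = 7491/37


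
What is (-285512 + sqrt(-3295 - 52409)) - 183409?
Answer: -468921 + 2*I*sqrt(13926) ≈ -4.6892e+5 + 236.02*I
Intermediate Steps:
(-285512 + sqrt(-3295 - 52409)) - 183409 = (-285512 + sqrt(-55704)) - 183409 = (-285512 + 2*I*sqrt(13926)) - 183409 = -468921 + 2*I*sqrt(13926)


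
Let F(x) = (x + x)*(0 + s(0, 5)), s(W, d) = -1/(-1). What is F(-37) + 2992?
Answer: 2918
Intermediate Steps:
s(W, d) = 1 (s(W, d) = -1*(-1) = 1)
F(x) = 2*x (F(x) = (x + x)*(0 + 1) = (2*x)*1 = 2*x)
F(-37) + 2992 = 2*(-37) + 2992 = -74 + 2992 = 2918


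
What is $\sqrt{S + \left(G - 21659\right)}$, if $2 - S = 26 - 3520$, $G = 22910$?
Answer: $\sqrt{4747} \approx 68.898$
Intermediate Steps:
$S = 3496$ ($S = 2 - \left(26 - 3520\right) = 2 - -3494 = 2 + 3494 = 3496$)
$\sqrt{S + \left(G - 21659\right)} = \sqrt{3496 + \left(22910 - 21659\right)} = \sqrt{3496 + 1251} = \sqrt{4747}$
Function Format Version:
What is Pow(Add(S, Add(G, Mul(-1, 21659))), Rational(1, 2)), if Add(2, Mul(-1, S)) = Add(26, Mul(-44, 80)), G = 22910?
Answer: Pow(4747, Rational(1, 2)) ≈ 68.898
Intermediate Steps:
S = 3496 (S = Add(2, Mul(-1, Add(26, Mul(-44, 80)))) = Add(2, Mul(-1, Add(26, -3520))) = Add(2, Mul(-1, -3494)) = Add(2, 3494) = 3496)
Pow(Add(S, Add(G, Mul(-1, 21659))), Rational(1, 2)) = Pow(Add(3496, Add(22910, Mul(-1, 21659))), Rational(1, 2)) = Pow(Add(3496, Add(22910, -21659)), Rational(1, 2)) = Pow(Add(3496, 1251), Rational(1, 2)) = Pow(4747, Rational(1, 2))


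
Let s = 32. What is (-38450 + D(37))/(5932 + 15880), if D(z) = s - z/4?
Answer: -3749/2128 ≈ -1.7617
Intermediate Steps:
D(z) = 32 - z/4
(-38450 + D(37))/(5932 + 15880) = (-38450 + (32 - ¼*37))/(5932 + 15880) = (-38450 + (32 - 37/4))/21812 = (-38450 + 91/4)*(1/21812) = -153709/4*1/21812 = -3749/2128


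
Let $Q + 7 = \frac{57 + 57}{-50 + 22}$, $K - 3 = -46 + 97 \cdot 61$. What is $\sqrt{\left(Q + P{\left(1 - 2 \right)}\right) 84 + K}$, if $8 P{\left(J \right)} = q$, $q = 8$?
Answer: $2 \sqrt{1257} \approx 70.908$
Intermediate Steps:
$K = 5874$ ($K = 3 + \left(-46 + 97 \cdot 61\right) = 3 + \left(-46 + 5917\right) = 3 + 5871 = 5874$)
$P{\left(J \right)} = 1$ ($P{\left(J \right)} = \frac{1}{8} \cdot 8 = 1$)
$Q = - \frac{155}{14}$ ($Q = -7 + \frac{57 + 57}{-50 + 22} = -7 + \frac{114}{-28} = -7 + 114 \left(- \frac{1}{28}\right) = -7 - \frac{57}{14} = - \frac{155}{14} \approx -11.071$)
$\sqrt{\left(Q + P{\left(1 - 2 \right)}\right) 84 + K} = \sqrt{\left(- \frac{155}{14} + 1\right) 84 + 5874} = \sqrt{\left(- \frac{141}{14}\right) 84 + 5874} = \sqrt{-846 + 5874} = \sqrt{5028} = 2 \sqrt{1257}$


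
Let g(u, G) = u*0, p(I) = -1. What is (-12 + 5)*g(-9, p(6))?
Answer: 0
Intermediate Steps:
g(u, G) = 0
(-12 + 5)*g(-9, p(6)) = (-12 + 5)*0 = -7*0 = 0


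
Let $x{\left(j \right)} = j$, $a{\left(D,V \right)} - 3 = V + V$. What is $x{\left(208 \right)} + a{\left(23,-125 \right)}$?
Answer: $-39$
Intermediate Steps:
$a{\left(D,V \right)} = 3 + 2 V$ ($a{\left(D,V \right)} = 3 + \left(V + V\right) = 3 + 2 V$)
$x{\left(208 \right)} + a{\left(23,-125 \right)} = 208 + \left(3 + 2 \left(-125\right)\right) = 208 + \left(3 - 250\right) = 208 - 247 = -39$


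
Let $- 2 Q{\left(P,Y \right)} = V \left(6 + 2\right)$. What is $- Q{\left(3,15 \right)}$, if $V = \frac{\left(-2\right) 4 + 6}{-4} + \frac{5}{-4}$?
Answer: $-3$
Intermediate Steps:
$V = - \frac{3}{4}$ ($V = \left(-8 + 6\right) \left(- \frac{1}{4}\right) + 5 \left(- \frac{1}{4}\right) = \left(-2\right) \left(- \frac{1}{4}\right) - \frac{5}{4} = \frac{1}{2} - \frac{5}{4} = - \frac{3}{4} \approx -0.75$)
$Q{\left(P,Y \right)} = 3$ ($Q{\left(P,Y \right)} = - \frac{\left(- \frac{3}{4}\right) \left(6 + 2\right)}{2} = - \frac{\left(- \frac{3}{4}\right) 8}{2} = \left(- \frac{1}{2}\right) \left(-6\right) = 3$)
$- Q{\left(3,15 \right)} = \left(-1\right) 3 = -3$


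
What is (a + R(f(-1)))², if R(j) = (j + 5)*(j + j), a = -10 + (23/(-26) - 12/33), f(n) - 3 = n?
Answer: 22953681/81796 ≈ 280.62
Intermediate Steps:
f(n) = 3 + n
a = -3217/286 (a = -10 + (23*(-1/26) - 12*1/33) = -10 + (-23/26 - 4/11) = -10 - 357/286 = -3217/286 ≈ -11.248)
R(j) = 2*j*(5 + j) (R(j) = (5 + j)*(2*j) = 2*j*(5 + j))
(a + R(f(-1)))² = (-3217/286 + 2*(3 - 1)*(5 + (3 - 1)))² = (-3217/286 + 2*2*(5 + 2))² = (-3217/286 + 2*2*7)² = (-3217/286 + 28)² = (4791/286)² = 22953681/81796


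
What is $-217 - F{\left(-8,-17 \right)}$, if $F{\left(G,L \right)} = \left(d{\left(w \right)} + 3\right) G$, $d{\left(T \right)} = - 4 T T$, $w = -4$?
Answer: $-705$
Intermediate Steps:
$d{\left(T \right)} = - 4 T^{2}$
$F{\left(G,L \right)} = - 61 G$ ($F{\left(G,L \right)} = \left(- 4 \left(-4\right)^{2} + 3\right) G = \left(\left(-4\right) 16 + 3\right) G = \left(-64 + 3\right) G = - 61 G$)
$-217 - F{\left(-8,-17 \right)} = -217 - \left(-61\right) \left(-8\right) = -217 - 488 = -705$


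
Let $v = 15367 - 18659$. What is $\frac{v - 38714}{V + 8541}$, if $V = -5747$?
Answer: $- \frac{21003}{1397} \approx -15.034$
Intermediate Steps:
$v = -3292$
$\frac{v - 38714}{V + 8541} = \frac{-3292 - 38714}{-5747 + 8541} = - \frac{42006}{2794} = \left(-42006\right) \frac{1}{2794} = - \frac{21003}{1397}$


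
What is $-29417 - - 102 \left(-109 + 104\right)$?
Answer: $-29927$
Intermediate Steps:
$-29417 - - 102 \left(-109 + 104\right) = -29417 - \left(-102\right) \left(-5\right) = -29417 - 510 = -29927$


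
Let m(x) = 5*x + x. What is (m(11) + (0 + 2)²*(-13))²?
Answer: 196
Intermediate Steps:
m(x) = 6*x
(m(11) + (0 + 2)²*(-13))² = (6*11 + (0 + 2)²*(-13))² = (66 + 2²*(-13))² = (66 + 4*(-13))² = (66 - 52)² = 14² = 196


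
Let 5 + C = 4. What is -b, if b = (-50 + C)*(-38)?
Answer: -1938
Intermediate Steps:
C = -1 (C = -5 + 4 = -1)
b = 1938 (b = (-50 - 1)*(-38) = -51*(-38) = 1938)
-b = -1*1938 = -1938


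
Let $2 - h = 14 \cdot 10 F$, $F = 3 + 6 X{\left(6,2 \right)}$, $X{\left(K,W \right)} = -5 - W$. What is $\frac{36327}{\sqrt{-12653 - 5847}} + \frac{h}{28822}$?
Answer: $\frac{2731}{14411} - \frac{36327 i \sqrt{185}}{1850} \approx 0.18951 - 267.08 i$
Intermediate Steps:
$F = -39$ ($F = 3 + 6 \left(-5 - 2\right) = 3 + 6 \left(-7\right) = 3 - 42 = -39$)
$h = 5462$ ($h = 2 - 14 \cdot 10 \left(-39\right) = 2 - 140 \left(-39\right) = 2 - -5460 = 2 + 5460 = 5462$)
$\frac{36327}{\sqrt{-12653 - 5847}} + \frac{h}{28822} = \frac{36327}{\sqrt{-12653 - 5847}} + \frac{5462}{28822} = \frac{36327}{\sqrt{-18500}} + 5462 \cdot \frac{1}{28822} = \frac{36327}{10 i \sqrt{185}} + \frac{2731}{14411} = 36327 \left(- \frac{i \sqrt{185}}{1850}\right) + \frac{2731}{14411} = - \frac{36327 i \sqrt{185}}{1850} + \frac{2731}{14411} = \frac{2731}{14411} - \frac{36327 i \sqrt{185}}{1850}$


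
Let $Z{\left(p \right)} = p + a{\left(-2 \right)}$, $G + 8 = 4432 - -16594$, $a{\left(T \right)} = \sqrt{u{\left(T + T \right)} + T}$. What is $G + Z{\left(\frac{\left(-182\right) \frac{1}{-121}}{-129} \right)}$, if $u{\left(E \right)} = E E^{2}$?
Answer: $\frac{328069780}{15609} + i \sqrt{66} \approx 21018.0 + 8.124 i$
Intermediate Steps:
$u{\left(E \right)} = E^{3}$
$a{\left(T \right)} = \sqrt{T + 8 T^{3}}$ ($a{\left(T \right)} = \sqrt{\left(T + T\right)^{3} + T} = \sqrt{\left(2 T\right)^{3} + T} = \sqrt{8 T^{3} + T} = \sqrt{T + 8 T^{3}}$)
$G = 21018$ ($G = -8 + \left(4432 - -16594\right) = -8 + \left(4432 + 16594\right) = -8 + 21026 = 21018$)
$Z{\left(p \right)} = p + i \sqrt{66}$ ($Z{\left(p \right)} = p + \sqrt{-2 + 8 \left(-2\right)^{3}} = p + \sqrt{-2 + 8 \left(-8\right)} = p + \sqrt{-2 - 64} = p + \sqrt{-66} = p + i \sqrt{66}$)
$G + Z{\left(\frac{\left(-182\right) \frac{1}{-121}}{-129} \right)} = 21018 + \left(\frac{\left(-182\right) \frac{1}{-121}}{-129} + i \sqrt{66}\right) = 21018 + \left(\left(-182\right) \left(- \frac{1}{121}\right) \left(- \frac{1}{129}\right) + i \sqrt{66}\right) = 21018 + \left(\frac{182}{121} \left(- \frac{1}{129}\right) + i \sqrt{66}\right) = 21018 - \left(\frac{182}{15609} - i \sqrt{66}\right) = \frac{328069780}{15609} + i \sqrt{66}$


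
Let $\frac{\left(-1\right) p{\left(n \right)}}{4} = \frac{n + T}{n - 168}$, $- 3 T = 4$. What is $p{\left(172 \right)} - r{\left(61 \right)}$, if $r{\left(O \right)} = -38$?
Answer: $- \frac{398}{3} \approx -132.67$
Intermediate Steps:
$T = - \frac{4}{3}$ ($T = \left(- \frac{1}{3}\right) 4 = - \frac{4}{3} \approx -1.3333$)
$p{\left(n \right)} = - \frac{4 \left(- \frac{4}{3} + n\right)}{-168 + n}$ ($p{\left(n \right)} = - 4 \frac{n - \frac{4}{3}}{n - 168} = - 4 \frac{- \frac{4}{3} + n}{-168 + n} = - \frac{4 \left(- \frac{4}{3} + n\right)}{-168 + n}$)
$p{\left(172 \right)} - r{\left(61 \right)} = \frac{4 \left(4 - 516\right)}{3 \left(-168 + 172\right)} - -38 = \frac{4 \left(4 - 516\right)}{3 \cdot 4} + 38 = \frac{4}{3} \cdot \frac{1}{4} \left(-512\right) + 38 = - \frac{512}{3} + 38 = - \frac{398}{3}$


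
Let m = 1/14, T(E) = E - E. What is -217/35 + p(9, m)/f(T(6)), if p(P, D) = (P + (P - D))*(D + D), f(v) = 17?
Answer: -50391/8330 ≈ -6.0493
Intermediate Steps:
T(E) = 0
m = 1/14 ≈ 0.071429
p(P, D) = 2*D*(-D + 2*P) (p(P, D) = (-D + 2*P)*(2*D) = 2*D*(-D + 2*P))
-217/35 + p(9, m)/f(T(6)) = -217/35 + (2*(1/14)*(-1*1/14 + 2*9))/17 = -217*1/35 + (2*(1/14)*(-1/14 + 18))*(1/17) = -31/5 + (2*(1/14)*(251/14))*(1/17) = -31/5 + (251/98)*(1/17) = -31/5 + 251/1666 = -50391/8330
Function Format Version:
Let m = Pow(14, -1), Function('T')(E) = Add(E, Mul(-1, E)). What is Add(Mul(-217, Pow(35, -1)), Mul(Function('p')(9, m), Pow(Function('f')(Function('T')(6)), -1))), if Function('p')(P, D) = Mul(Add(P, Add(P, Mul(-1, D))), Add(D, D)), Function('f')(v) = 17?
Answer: Rational(-50391, 8330) ≈ -6.0493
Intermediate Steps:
Function('T')(E) = 0
m = Rational(1, 14) ≈ 0.071429
Function('p')(P, D) = Mul(2, D, Add(Mul(-1, D), Mul(2, P))) (Function('p')(P, D) = Mul(Add(Mul(-1, D), Mul(2, P)), Mul(2, D)) = Mul(2, D, Add(Mul(-1, D), Mul(2, P))))
Add(Mul(-217, Pow(35, -1)), Mul(Function('p')(9, m), Pow(Function('f')(Function('T')(6)), -1))) = Add(Mul(-217, Pow(35, -1)), Mul(Mul(2, Rational(1, 14), Add(Mul(-1, Rational(1, 14)), Mul(2, 9))), Pow(17, -1))) = Add(Mul(-217, Rational(1, 35)), Mul(Mul(2, Rational(1, 14), Add(Rational(-1, 14), 18)), Rational(1, 17))) = Add(Rational(-31, 5), Mul(Mul(2, Rational(1, 14), Rational(251, 14)), Rational(1, 17))) = Add(Rational(-31, 5), Mul(Rational(251, 98), Rational(1, 17))) = Add(Rational(-31, 5), Rational(251, 1666)) = Rational(-50391, 8330)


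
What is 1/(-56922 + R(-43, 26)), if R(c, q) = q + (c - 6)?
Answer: -1/56945 ≈ -1.7561e-5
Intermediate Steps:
R(c, q) = -6 + c + q (R(c, q) = q + (-6 + c) = -6 + c + q)
1/(-56922 + R(-43, 26)) = 1/(-56922 + (-6 - 43 + 26)) = 1/(-56922 - 23) = 1/(-56945) = -1/56945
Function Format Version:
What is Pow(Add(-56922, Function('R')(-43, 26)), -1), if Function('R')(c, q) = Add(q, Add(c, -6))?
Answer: Rational(-1, 56945) ≈ -1.7561e-5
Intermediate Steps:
Function('R')(c, q) = Add(-6, c, q) (Function('R')(c, q) = Add(q, Add(-6, c)) = Add(-6, c, q))
Pow(Add(-56922, Function('R')(-43, 26)), -1) = Pow(Add(-56922, Add(-6, -43, 26)), -1) = Pow(Add(-56922, -23), -1) = Pow(-56945, -1) = Rational(-1, 56945)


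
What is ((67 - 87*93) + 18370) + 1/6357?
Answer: 65769523/6357 ≈ 10346.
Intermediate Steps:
((67 - 87*93) + 18370) + 1/6357 = ((67 - 8091) + 18370) + 1/6357 = (-8024 + 18370) + 1/6357 = 10346 + 1/6357 = 65769523/6357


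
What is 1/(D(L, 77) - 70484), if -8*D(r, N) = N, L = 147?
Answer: -8/563949 ≈ -1.4186e-5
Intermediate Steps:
D(r, N) = -N/8
1/(D(L, 77) - 70484) = 1/(-⅛*77 - 70484) = 1/(-77/8 - 70484) = 1/(-563949/8) = -8/563949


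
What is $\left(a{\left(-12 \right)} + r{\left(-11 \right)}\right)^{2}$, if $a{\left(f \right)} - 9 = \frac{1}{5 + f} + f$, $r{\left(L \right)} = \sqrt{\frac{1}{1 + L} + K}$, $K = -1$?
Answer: $\frac{4301}{490} - \frac{22 i \sqrt{110}}{35} \approx 8.7776 - 6.5925 i$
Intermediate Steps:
$r{\left(L \right)} = \sqrt{-1 + \frac{1}{1 + L}}$ ($r{\left(L \right)} = \sqrt{\frac{1}{1 + L} - 1} = \sqrt{-1 + \frac{1}{1 + L}}$)
$a{\left(f \right)} = 9 + f + \frac{1}{5 + f}$ ($a{\left(f \right)} = 9 + \left(\frac{1}{5 + f} + f\right) = 9 + \left(f + \frac{1}{5 + f}\right) = 9 + f + \frac{1}{5 + f}$)
$\left(a{\left(-12 \right)} + r{\left(-11 \right)}\right)^{2} = \left(\frac{46 + \left(-12\right)^{2} + 14 \left(-12\right)}{5 - 12} + \sqrt{\left(-1\right) \left(-11\right) \frac{1}{1 - 11}}\right)^{2} = \left(\frac{46 + 144 - 168}{-7} + \sqrt{\left(-1\right) \left(-11\right) \frac{1}{-10}}\right)^{2} = \left(\left(- \frac{1}{7}\right) 22 + \sqrt{\left(-1\right) \left(-11\right) \left(- \frac{1}{10}\right)}\right)^{2} = \left(- \frac{22}{7} + \sqrt{- \frac{11}{10}}\right)^{2} = \left(- \frac{22}{7} + \frac{i \sqrt{110}}{10}\right)^{2}$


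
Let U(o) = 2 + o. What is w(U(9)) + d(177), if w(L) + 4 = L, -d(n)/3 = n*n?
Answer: -93980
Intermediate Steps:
d(n) = -3*n² (d(n) = -3*n*n = -3*n²)
w(L) = -4 + L
w(U(9)) + d(177) = (-4 + (2 + 9)) - 3*177² = (-4 + 11) - 3*31329 = 7 - 93987 = -93980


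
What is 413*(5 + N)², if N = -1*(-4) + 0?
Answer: 33453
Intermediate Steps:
N = 4 (N = 4 + 0 = 4)
413*(5 + N)² = 413*(5 + 4)² = 413*9² = 413*81 = 33453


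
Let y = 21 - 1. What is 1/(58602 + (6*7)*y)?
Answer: 1/59442 ≈ 1.6823e-5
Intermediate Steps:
y = 20
1/(58602 + (6*7)*y) = 1/(58602 + (6*7)*20) = 1/(58602 + 42*20) = 1/(58602 + 840) = 1/59442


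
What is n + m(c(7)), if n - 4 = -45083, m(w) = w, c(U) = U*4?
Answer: -45051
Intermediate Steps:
c(U) = 4*U
n = -45079 (n = 4 - 45083 = -45079)
n + m(c(7)) = -45079 + 4*7 = -45079 + 28 = -45051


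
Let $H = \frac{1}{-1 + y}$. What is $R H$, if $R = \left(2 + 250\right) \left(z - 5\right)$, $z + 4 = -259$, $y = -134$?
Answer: $\frac{7504}{15} \approx 500.27$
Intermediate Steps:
$z = -263$ ($z = -4 - 259 = -263$)
$R = -67536$ ($R = \left(2 + 250\right) \left(-263 - 5\right) = 252 \left(-268\right) = -67536$)
$H = - \frac{1}{135}$ ($H = \frac{1}{-1 - 134} = \frac{1}{-135} = - \frac{1}{135} \approx -0.0074074$)
$R H = \left(-67536\right) \left(- \frac{1}{135}\right) = \frac{7504}{15}$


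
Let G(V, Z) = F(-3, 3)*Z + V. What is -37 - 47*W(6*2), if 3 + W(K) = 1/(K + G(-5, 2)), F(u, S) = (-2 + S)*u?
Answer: 57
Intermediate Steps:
F(u, S) = u*(-2 + S)
G(V, Z) = V - 3*Z (G(V, Z) = (-3*(-2 + 3))*Z + V = (-3*1)*Z + V = -3*Z + V = V - 3*Z)
W(K) = -3 + 1/(-11 + K) (W(K) = -3 + 1/(K + (-5 - 3*2)) = -3 + 1/(K + (-5 - 6)) = -3 + 1/(K - 11) = -3 + 1/(-11 + K))
-37 - 47*W(6*2) = -37 - 47*(34 - 18*2)/(-11 + 6*2) = -37 - 47*(34 - 3*12)/(-11 + 12) = -37 - 47*(34 - 36)/1 = -37 - 47*(-2) = -37 + 94 = 57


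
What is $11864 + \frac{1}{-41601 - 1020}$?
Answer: $\frac{505655543}{42621} \approx 11864.0$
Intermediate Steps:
$11864 + \frac{1}{-41601 - 1020} = 11864 + \frac{1}{-42621} = 11864 - \frac{1}{42621} = \frac{505655543}{42621}$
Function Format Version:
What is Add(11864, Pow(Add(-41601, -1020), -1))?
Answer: Rational(505655543, 42621) ≈ 11864.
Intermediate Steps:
Add(11864, Pow(Add(-41601, -1020), -1)) = Add(11864, Pow(-42621, -1)) = Add(11864, Rational(-1, 42621)) = Rational(505655543, 42621)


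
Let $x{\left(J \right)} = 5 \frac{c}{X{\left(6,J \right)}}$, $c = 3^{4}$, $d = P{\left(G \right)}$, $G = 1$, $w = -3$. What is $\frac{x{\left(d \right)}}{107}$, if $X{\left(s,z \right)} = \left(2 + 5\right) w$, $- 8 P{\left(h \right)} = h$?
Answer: $- \frac{135}{749} \approx -0.18024$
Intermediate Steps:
$P{\left(h \right)} = - \frac{h}{8}$
$d = - \frac{1}{8}$ ($d = \left(- \frac{1}{8}\right) 1 = - \frac{1}{8} \approx -0.125$)
$X{\left(s,z \right)} = -21$ ($X{\left(s,z \right)} = \left(2 + 5\right) \left(-3\right) = 7 \left(-3\right) = -21$)
$c = 81$
$x{\left(J \right)} = - \frac{135}{7}$ ($x{\left(J \right)} = 5 \frac{81}{-21} = 5 \cdot 81 \left(- \frac{1}{21}\right) = 5 \left(- \frac{27}{7}\right) = - \frac{135}{7}$)
$\frac{x{\left(d \right)}}{107} = \frac{1}{107} \left(- \frac{135}{7}\right) = - \frac{135}{749}$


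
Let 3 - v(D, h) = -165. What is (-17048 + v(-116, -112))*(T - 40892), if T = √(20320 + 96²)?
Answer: 690256960 - 67520*√1846 ≈ 6.8736e+8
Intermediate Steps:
v(D, h) = 168 (v(D, h) = 3 - 1*(-165) = 3 + 165 = 168)
T = 4*√1846 (T = √(20320 + 9216) = √29536 = 4*√1846 ≈ 171.86)
(-17048 + v(-116, -112))*(T - 40892) = (-17048 + 168)*(4*√1846 - 40892) = -16880*(-40892 + 4*√1846) = 690256960 - 67520*√1846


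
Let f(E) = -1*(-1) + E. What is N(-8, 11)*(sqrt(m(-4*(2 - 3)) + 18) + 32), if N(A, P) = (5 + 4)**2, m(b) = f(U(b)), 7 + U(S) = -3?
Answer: 2835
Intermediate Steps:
U(S) = -10 (U(S) = -7 - 3 = -10)
f(E) = 1 + E
m(b) = -9 (m(b) = 1 - 10 = -9)
N(A, P) = 81 (N(A, P) = 9**2 = 81)
N(-8, 11)*(sqrt(m(-4*(2 - 3)) + 18) + 32) = 81*(sqrt(-9 + 18) + 32) = 81*(sqrt(9) + 32) = 81*(3 + 32) = 81*35 = 2835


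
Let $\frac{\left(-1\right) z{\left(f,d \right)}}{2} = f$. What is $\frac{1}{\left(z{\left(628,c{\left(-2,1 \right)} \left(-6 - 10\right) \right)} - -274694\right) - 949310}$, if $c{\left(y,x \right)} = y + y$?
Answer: $- \frac{1}{675872} \approx -1.4796 \cdot 10^{-6}$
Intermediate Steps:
$c{\left(y,x \right)} = 2 y$
$z{\left(f,d \right)} = - 2 f$
$\frac{1}{\left(z{\left(628,c{\left(-2,1 \right)} \left(-6 - 10\right) \right)} - -274694\right) - 949310} = \frac{1}{\left(\left(-2\right) 628 - -274694\right) - 949310} = \frac{1}{\left(-1256 + 274694\right) - 949310} = \frac{1}{273438 - 949310} = \frac{1}{-675872} = - \frac{1}{675872}$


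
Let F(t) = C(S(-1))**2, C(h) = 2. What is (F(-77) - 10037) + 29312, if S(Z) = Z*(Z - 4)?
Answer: 19279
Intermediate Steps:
S(Z) = Z*(-4 + Z)
F(t) = 4 (F(t) = 2**2 = 4)
(F(-77) - 10037) + 29312 = (4 - 10037) + 29312 = -10033 + 29312 = 19279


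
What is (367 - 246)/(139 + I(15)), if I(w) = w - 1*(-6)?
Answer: 121/160 ≈ 0.75625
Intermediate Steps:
I(w) = 6 + w (I(w) = w + 6 = 6 + w)
(367 - 246)/(139 + I(15)) = (367 - 246)/(139 + (6 + 15)) = 121/(139 + 21) = 121/160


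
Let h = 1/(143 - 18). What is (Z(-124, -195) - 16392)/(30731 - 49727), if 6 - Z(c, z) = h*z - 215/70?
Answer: 5733479/6648600 ≈ 0.86236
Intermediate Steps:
h = 1/125 ≈ 0.0080000
Z(c, z) = 127/14 - z/125 (Z(c, z) = 6 - (z/125 - 215/70) = 6 - (z/125 - 215*1/70) = 6 - (z/125 - 43/14) = 6 - (-43/14 + z/125) = 6 + (43/14 - z/125) = 127/14 - z/125)
(Z(-124, -195) - 16392)/(30731 - 49727) = ((127/14 - 1/125*(-195)) - 16392)/(30731 - 49727) = ((127/14 + 39/25) - 16392)/(-18996) = (3721/350 - 16392)*(-1/18996) = -5733479/350*(-1/18996) = 5733479/6648600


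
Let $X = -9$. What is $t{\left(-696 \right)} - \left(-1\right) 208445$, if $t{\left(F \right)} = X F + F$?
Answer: $214013$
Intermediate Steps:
$t{\left(F \right)} = - 8 F$ ($t{\left(F \right)} = - 9 F + F = - 8 F$)
$t{\left(-696 \right)} - \left(-1\right) 208445 = \left(-8\right) \left(-696\right) - \left(-1\right) 208445 = 5568 - -208445 = 5568 + 208445 = 214013$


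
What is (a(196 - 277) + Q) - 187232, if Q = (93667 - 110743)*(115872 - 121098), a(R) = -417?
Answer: 89051527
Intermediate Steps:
Q = 89239176 (Q = -17076*(-5226) = 89239176)
(a(196 - 277) + Q) - 187232 = (-417 + 89239176) - 187232 = 89238759 - 187232 = 89051527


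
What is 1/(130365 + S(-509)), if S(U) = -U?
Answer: 1/130874 ≈ 7.6409e-6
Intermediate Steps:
1/(130365 + S(-509)) = 1/(130365 - 1*(-509)) = 1/(130365 + 509) = 1/130874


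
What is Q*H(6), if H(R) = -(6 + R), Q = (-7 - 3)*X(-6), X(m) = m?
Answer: -720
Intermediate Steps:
Q = 60 (Q = (-7 - 3)*(-6) = -10*(-6) = 60)
H(R) = -6 - R
Q*H(6) = 60*(-6 - 1*6) = 60*(-6 - 6) = 60*(-12) = -720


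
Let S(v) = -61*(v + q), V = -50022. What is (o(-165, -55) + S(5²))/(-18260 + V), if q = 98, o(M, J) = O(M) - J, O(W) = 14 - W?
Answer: 7269/68282 ≈ 0.10646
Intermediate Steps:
o(M, J) = 14 - J - M (o(M, J) = (14 - M) - J = 14 - J - M)
S(v) = -5978 - 61*v (S(v) = -61*(v + 98) = -61*(98 + v) = -5978 - 61*v)
(o(-165, -55) + S(5²))/(-18260 + V) = ((14 - 1*(-55) - 1*(-165)) + (-5978 - 61*5²))/(-18260 - 50022) = ((14 + 55 + 165) + (-5978 - 61*25))/(-68282) = (234 + (-5978 - 1525))*(-1/68282) = (234 - 7503)*(-1/68282) = -7269*(-1/68282) = 7269/68282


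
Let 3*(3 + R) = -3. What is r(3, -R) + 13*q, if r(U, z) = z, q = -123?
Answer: -1595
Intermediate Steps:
R = -4 (R = -3 + (⅓)*(-3) = -3 - 1 = -4)
r(3, -R) + 13*q = -1*(-4) + 13*(-123) = 4 - 1599 = -1595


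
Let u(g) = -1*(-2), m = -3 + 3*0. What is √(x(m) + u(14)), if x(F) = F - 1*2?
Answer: I*√3 ≈ 1.732*I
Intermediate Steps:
m = -3 (m = -3 + 0 = -3)
u(g) = 2
x(F) = -2 + F (x(F) = F - 2 = -2 + F)
√(x(m) + u(14)) = √((-2 - 3) + 2) = √(-5 + 2) = √(-3) = I*√3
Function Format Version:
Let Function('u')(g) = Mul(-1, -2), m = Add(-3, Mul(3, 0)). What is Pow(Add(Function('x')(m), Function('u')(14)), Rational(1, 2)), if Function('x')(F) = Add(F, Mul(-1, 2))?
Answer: Mul(I, Pow(3, Rational(1, 2))) ≈ Mul(1.7320, I)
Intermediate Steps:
m = -3 (m = Add(-3, 0) = -3)
Function('u')(g) = 2
Function('x')(F) = Add(-2, F) (Function('x')(F) = Add(F, -2) = Add(-2, F))
Pow(Add(Function('x')(m), Function('u')(14)), Rational(1, 2)) = Pow(Add(Add(-2, -3), 2), Rational(1, 2)) = Pow(Add(-5, 2), Rational(1, 2)) = Pow(-3, Rational(1, 2)) = Mul(I, Pow(3, Rational(1, 2)))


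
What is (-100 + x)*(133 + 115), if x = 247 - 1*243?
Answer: -23808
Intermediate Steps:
x = 4 (x = 247 - 243 = 4)
(-100 + x)*(133 + 115) = (-100 + 4)*(133 + 115) = -96*248 = -23808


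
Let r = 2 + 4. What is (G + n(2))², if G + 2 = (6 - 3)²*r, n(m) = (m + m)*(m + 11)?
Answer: 10816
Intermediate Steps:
r = 6
n(m) = 2*m*(11 + m) (n(m) = (2*m)*(11 + m) = 2*m*(11 + m))
G = 52 (G = -2 + (6 - 3)²*6 = -2 + 3²*6 = -2 + 9*6 = -2 + 54 = 52)
(G + n(2))² = (52 + 2*2*(11 + 2))² = (52 + 2*2*13)² = (52 + 52)² = 104² = 10816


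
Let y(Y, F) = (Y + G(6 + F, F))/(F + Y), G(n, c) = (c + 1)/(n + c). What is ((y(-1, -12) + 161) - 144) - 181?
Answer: -38369/234 ≈ -163.97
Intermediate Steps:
G(n, c) = (1 + c)/(c + n)
y(Y, F) = (Y + (1 + F)/(6 + 2*F))/(F + Y) (y(Y, F) = (Y + (1 + F)/(F + (6 + F)))/(F + Y) = (Y + (1 + F)/(6 + 2*F))/(F + Y))
((y(-1, -12) + 161) - 144) - 181 = (((1 - 12 + 2*(-1)*(3 - 12))/(2*(3 - 12)*(-12 - 1)) + 161) - 144) - 181 = (((½)*(1 - 12 + 2*(-1)*(-9))/(-9*(-13)) + 161) - 144) - 181 = (((½)*(-⅑)*(-1/13)*(1 - 12 + 18) + 161) - 144) - 181 = (((½)*(-⅑)*(-1/13)*7 + 161) - 144) - 181 = ((7/234 + 161) - 144) - 181 = (37681/234 - 144) - 181 = 3985/234 - 181 = -38369/234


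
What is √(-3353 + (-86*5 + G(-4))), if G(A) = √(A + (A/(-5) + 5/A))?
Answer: √(-378300 + 10*I*√445)/10 ≈ 0.017149 + 61.506*I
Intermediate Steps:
G(A) = √(5/A + 4*A/5) (G(A) = √(A + (A*(-⅕) + 5/A)) = √(A + (-A/5 + 5/A)) = √(A + (5/A - A/5)) = √(5/A + 4*A/5))
√(-3353 + (-86*5 + G(-4))) = √(-3353 + (-86*5 + √(20*(-4) + 125/(-4))/5)) = √(-3353 + (-430 + √(-80 + 125*(-¼))/5)) = √(-3353 + (-430 + √(-80 - 125/4)/5)) = √(-3353 + (-430 + √(-445/4)/5)) = √(-3353 + (-430 + (I*√445/2)/5)) = √(-3353 + (-430 + I*√445/10)) = √(-3783 + I*√445/10)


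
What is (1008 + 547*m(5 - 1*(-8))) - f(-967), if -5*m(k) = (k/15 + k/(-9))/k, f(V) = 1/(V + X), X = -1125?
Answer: 476754473/470700 ≈ 1012.9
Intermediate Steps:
f(V) = 1/(-1125 + V) (f(V) = 1/(V - 1125) = 1/(-1125 + V))
m(k) = 2/225 (m(k) = -(k/15 + k/(-9))/(5*k) = -(k*(1/15) + k*(-⅑))/(5*k) = -(k/15 - k/9)/(5*k) = -(-2*k/45)/(5*k) = -⅕*(-2/45) = 2/225)
(1008 + 547*m(5 - 1*(-8))) - f(-967) = (1008 + 547*(2/225)) - 1/(-1125 - 967) = (1008 + 1094/225) - 1/(-2092) = 227894/225 - 1*(-1/2092) = 227894/225 + 1/2092 = 476754473/470700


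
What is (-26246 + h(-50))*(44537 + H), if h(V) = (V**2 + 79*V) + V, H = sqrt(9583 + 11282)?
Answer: -1235723602 - 27746*sqrt(20865) ≈ -1.2397e+9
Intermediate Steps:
H = sqrt(20865) ≈ 144.45
h(V) = V**2 + 80*V
(-26246 + h(-50))*(44537 + H) = (-26246 - 50*(80 - 50))*(44537 + sqrt(20865)) = (-26246 - 50*30)*(44537 + sqrt(20865)) = (-26246 - 1500)*(44537 + sqrt(20865)) = -27746*(44537 + sqrt(20865)) = -1235723602 - 27746*sqrt(20865)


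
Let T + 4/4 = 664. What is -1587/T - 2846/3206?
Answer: -1162470/354263 ≈ -3.2814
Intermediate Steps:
T = 663 (T = -1 + 664 = 663)
-1587/T - 2846/3206 = -1587/663 - 2846/3206 = -1587*1/663 - 2846*1/3206 = -529/221 - 1423/1603 = -1162470/354263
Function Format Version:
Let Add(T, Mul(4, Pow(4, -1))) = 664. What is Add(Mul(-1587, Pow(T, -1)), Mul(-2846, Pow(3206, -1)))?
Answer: Rational(-1162470, 354263) ≈ -3.2814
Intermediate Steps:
T = 663 (T = Add(-1, 664) = 663)
Add(Mul(-1587, Pow(T, -1)), Mul(-2846, Pow(3206, -1))) = Add(Mul(-1587, Pow(663, -1)), Mul(-2846, Pow(3206, -1))) = Add(Mul(-1587, Rational(1, 663)), Mul(-2846, Rational(1, 3206))) = Add(Rational(-529, 221), Rational(-1423, 1603)) = Rational(-1162470, 354263)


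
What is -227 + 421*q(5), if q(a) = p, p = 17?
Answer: 6930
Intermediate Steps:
q(a) = 17
-227 + 421*q(5) = -227 + 421*17 = -227 + 7157 = 6930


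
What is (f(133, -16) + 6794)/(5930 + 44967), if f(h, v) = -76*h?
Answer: -3314/50897 ≈ -0.065112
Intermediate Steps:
(f(133, -16) + 6794)/(5930 + 44967) = (-76*133 + 6794)/(5930 + 44967) = (-10108 + 6794)/50897 = -3314*1/50897 = -3314/50897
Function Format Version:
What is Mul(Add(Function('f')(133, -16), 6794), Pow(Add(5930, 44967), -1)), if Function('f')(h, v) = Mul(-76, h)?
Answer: Rational(-3314, 50897) ≈ -0.065112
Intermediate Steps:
Mul(Add(Function('f')(133, -16), 6794), Pow(Add(5930, 44967), -1)) = Mul(Add(Mul(-76, 133), 6794), Pow(Add(5930, 44967), -1)) = Mul(Add(-10108, 6794), Pow(50897, -1)) = Mul(-3314, Rational(1, 50897)) = Rational(-3314, 50897)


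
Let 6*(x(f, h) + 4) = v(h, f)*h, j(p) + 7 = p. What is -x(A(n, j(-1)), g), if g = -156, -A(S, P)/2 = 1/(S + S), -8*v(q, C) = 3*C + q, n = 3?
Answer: 2057/4 ≈ 514.25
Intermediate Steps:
j(p) = -7 + p
v(q, C) = -3*C/8 - q/8 (v(q, C) = -(3*C + q)/8 = -(q + 3*C)/8 = -3*C/8 - q/8)
A(S, P) = -1/S (A(S, P) = -2/(S + S) = -2*1/(2*S) = -1/S)
x(f, h) = -4 + h*(-3*f/8 - h/8)/6 (x(f, h) = -4 + ((-3*f/8 - h/8)*h)/6 = -4 + (h*(-3*f/8 - h/8))/6 = -4 + h*(-3*f/8 - h/8)/6)
-x(A(n, j(-1)), g) = -(-4 - 1/48*(-156)*(-156 + 3*(-1/3))) = -(-4 - 1/48*(-156)*(-156 + 3*(-1*⅓))) = -(-4 - 1/48*(-156)*(-156 + 3*(-⅓))) = -(-4 - 1/48*(-156)*(-156 - 1)) = -(-4 - 1/48*(-156)*(-157)) = -(-4 - 2041/4) = -1*(-2057/4) = 2057/4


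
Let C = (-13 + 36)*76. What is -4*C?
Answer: -6992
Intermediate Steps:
C = 1748 (C = 23*76 = 1748)
-4*C = -4*1748 = -6992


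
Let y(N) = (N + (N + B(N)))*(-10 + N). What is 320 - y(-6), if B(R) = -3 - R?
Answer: 176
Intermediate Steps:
y(N) = (-10 + N)*(-3 + N) (y(N) = (N + (N + (-3 - N)))*(-10 + N) = (N - 3)*(-10 + N) = (-3 + N)*(-10 + N) = (-10 + N)*(-3 + N))
320 - y(-6) = 320 - (30 + (-6)² - 13*(-6)) = 320 - (30 + 36 + 78) = 320 - 1*144 = 320 - 144 = 176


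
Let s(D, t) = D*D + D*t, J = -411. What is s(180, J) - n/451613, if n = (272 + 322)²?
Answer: -18778421376/451613 ≈ -41581.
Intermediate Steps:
s(D, t) = D² + D*t
n = 352836 (n = 594² = 352836)
s(180, J) - n/451613 = 180*(180 - 411) - 352836/451613 = 180*(-231) - 352836/451613 = -41580 - 1*352836/451613 = -41580 - 352836/451613 = -18778421376/451613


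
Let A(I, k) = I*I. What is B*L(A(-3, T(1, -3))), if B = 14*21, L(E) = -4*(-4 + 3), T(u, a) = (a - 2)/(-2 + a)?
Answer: 1176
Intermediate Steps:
T(u, a) = 1 (T(u, a) = (-2 + a)/(-2 + a) = 1)
A(I, k) = I²
L(E) = 4 (L(E) = -4*(-1) = 4)
B = 294
B*L(A(-3, T(1, -3))) = 294*4 = 1176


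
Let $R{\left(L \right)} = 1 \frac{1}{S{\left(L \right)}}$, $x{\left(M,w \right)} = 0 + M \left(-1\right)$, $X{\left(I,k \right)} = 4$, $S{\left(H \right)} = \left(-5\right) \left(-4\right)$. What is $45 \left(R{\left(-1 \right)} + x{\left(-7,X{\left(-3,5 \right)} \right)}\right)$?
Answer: $\frac{1269}{4} \approx 317.25$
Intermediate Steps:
$S{\left(H \right)} = 20$
$x{\left(M,w \right)} = - M$ ($x{\left(M,w \right)} = 0 - M = - M$)
$R{\left(L \right)} = \frac{1}{20}$ ($R{\left(L \right)} = 1 \cdot \frac{1}{20} = \frac{1}{20}$)
$45 \left(R{\left(-1 \right)} + x{\left(-7,X{\left(-3,5 \right)} \right)}\right) = 45 \left(\frac{1}{20} - -7\right) = 45 \left(\frac{1}{20} + 7\right) = 45 \cdot \frac{141}{20} = \frac{1269}{4}$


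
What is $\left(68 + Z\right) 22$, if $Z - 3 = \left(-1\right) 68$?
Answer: $66$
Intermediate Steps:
$Z = -65$ ($Z = 3 - 68 = -65$)
$\left(68 + Z\right) 22 = \left(68 - 65\right) 22 = 3 \cdot 22 = 66$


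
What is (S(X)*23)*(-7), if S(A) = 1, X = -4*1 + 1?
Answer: -161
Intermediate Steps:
X = -3 (X = -4 + 1 = -3)
(S(X)*23)*(-7) = (1*23)*(-7) = 23*(-7) = -161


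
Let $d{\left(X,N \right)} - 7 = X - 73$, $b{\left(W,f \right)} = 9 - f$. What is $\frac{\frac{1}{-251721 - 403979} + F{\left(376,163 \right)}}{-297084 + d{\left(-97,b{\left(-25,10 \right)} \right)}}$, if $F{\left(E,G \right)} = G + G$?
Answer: $- \frac{213758199}{194904857900} \approx -0.0010967$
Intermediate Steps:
$F{\left(E,G \right)} = 2 G$
$d{\left(X,N \right)} = -66 + X$ ($d{\left(X,N \right)} = 7 + \left(X - 73\right) = 7 + \left(-73 + X\right) = -66 + X$)
$\frac{\frac{1}{-251721 - 403979} + F{\left(376,163 \right)}}{-297084 + d{\left(-97,b{\left(-25,10 \right)} \right)}} = \frac{\frac{1}{-251721 - 403979} + 2 \cdot 163}{-297084 - 163} = \frac{\frac{1}{-655700} + 326}{-297084 - 163} = \frac{- \frac{1}{655700} + 326}{-297247} = \frac{213758199}{655700} \left(- \frac{1}{297247}\right) = - \frac{213758199}{194904857900}$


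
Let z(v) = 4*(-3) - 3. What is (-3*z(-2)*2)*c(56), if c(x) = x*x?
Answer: 282240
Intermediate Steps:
z(v) = -15 (z(v) = -12 - 3 = -15)
c(x) = x**2
(-3*z(-2)*2)*c(56) = (-3*(-15)*2)*56**2 = (45*2)*3136 = 90*3136 = 282240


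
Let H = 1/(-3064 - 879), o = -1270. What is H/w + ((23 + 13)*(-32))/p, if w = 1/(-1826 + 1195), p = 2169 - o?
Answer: -2372327/13559977 ≈ -0.17495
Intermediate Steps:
p = 3439 (p = 2169 - 1*(-1270) = 2169 + 1270 = 3439)
H = -1/3943 (H = 1/(-3943) = -1/3943 ≈ -0.00025361)
w = -1/631 (w = 1/(-631) = -1/631 ≈ -0.0015848)
H/w + ((23 + 13)*(-32))/p = -1/(3943*(-1/631)) + ((23 + 13)*(-32))/3439 = -1/3943*(-631) + (36*(-32))*(1/3439) = 631/3943 - 1152*1/3439 = 631/3943 - 1152/3439 = -2372327/13559977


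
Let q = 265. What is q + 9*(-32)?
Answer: -23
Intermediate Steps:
q + 9*(-32) = 265 + 9*(-32) = 265 - 288 = -23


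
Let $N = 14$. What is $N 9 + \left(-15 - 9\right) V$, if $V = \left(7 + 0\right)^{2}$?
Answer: $-1050$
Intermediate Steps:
$V = 49$ ($V = 7^{2} = 49$)
$N 9 + \left(-15 - 9\right) V = 14 \cdot 9 + \left(-15 - 9\right) 49 = 126 - 1176 = -1050$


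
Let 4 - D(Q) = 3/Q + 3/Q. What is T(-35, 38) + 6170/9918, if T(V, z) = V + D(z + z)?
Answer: -302071/9918 ≈ -30.457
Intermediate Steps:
D(Q) = 4 - 6/Q (D(Q) = 4 - (3/Q + 3/Q) = 4 - 6/Q)
T(V, z) = 4 + V - 3/z (T(V, z) = V + (4 - 6/(z + z)) = V + (4 - 6*1/(2*z)) = V + (4 - 3/z) = 4 + V - 3/z)
T(-35, 38) + 6170/9918 = (4 - 35 - 3/38) + 6170/9918 = (4 - 35 - 3*1/38) + 6170*(1/9918) = (4 - 35 - 3/38) + 3085/4959 = -1181/38 + 3085/4959 = -302071/9918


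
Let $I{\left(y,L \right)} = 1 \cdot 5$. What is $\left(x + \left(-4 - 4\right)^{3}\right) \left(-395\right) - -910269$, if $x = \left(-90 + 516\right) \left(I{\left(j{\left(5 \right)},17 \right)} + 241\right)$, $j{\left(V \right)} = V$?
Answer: $-40281911$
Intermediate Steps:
$I{\left(y,L \right)} = 5$
$x = 104796$ ($x = \left(-90 + 516\right) \left(5 + 241\right) = 426 \cdot 246 = 104796$)
$\left(x + \left(-4 - 4\right)^{3}\right) \left(-395\right) - -910269 = \left(104796 + \left(-4 - 4\right)^{3}\right) \left(-395\right) - -910269 = \left(104796 + \left(-8\right)^{3}\right) \left(-395\right) + 910269 = \left(104796 - 512\right) \left(-395\right) + 910269 = 104284 \left(-395\right) + 910269 = -41192180 + 910269 = -40281911$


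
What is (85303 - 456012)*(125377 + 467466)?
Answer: -219772235687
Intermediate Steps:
(85303 - 456012)*(125377 + 467466) = -370709*592843 = -219772235687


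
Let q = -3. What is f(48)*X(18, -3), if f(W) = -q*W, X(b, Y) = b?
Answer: 2592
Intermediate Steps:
f(W) = 3*W (f(W) = -(-3)*W = 3*W)
f(48)*X(18, -3) = (3*48)*18 = 144*18 = 2592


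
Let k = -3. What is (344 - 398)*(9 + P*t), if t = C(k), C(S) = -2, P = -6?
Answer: -1134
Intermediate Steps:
t = -2
(344 - 398)*(9 + P*t) = (344 - 398)*(9 - 6*(-2)) = -54*(9 + 12) = -54*21 = -1134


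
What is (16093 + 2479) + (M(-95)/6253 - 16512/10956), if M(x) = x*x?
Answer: 106026979405/5708989 ≈ 18572.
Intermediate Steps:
M(x) = x²
(16093 + 2479) + (M(-95)/6253 - 16512/10956) = (16093 + 2479) + ((-95)²/6253 - 16512/10956) = 18572 + (9025*(1/6253) - 16512*1/10956) = 18572 + (9025/6253 - 1376/913) = 18572 - 364303/5708989 = 106026979405/5708989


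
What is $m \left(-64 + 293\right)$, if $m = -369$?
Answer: $-84501$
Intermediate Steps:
$m \left(-64 + 293\right) = - 369 \left(-64 + 293\right) = \left(-369\right) 229 = -84501$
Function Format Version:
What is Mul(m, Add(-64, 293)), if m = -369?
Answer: -84501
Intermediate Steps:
Mul(m, Add(-64, 293)) = Mul(-369, Add(-64, 293)) = Mul(-369, 229) = -84501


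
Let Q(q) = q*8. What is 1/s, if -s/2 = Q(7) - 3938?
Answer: 1/7764 ≈ 0.00012880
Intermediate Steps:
Q(q) = 8*q
s = 7764 (s = -2*(8*7 - 3938) = -2*(56 - 3938) = -2*(-3882) = 7764)
1/s = 1/7764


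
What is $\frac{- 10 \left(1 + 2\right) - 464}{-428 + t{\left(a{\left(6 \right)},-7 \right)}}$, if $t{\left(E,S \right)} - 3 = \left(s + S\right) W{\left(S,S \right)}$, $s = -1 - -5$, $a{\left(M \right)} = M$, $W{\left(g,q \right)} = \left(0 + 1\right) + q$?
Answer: $\frac{494}{407} \approx 1.2138$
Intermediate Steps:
$W{\left(g,q \right)} = 1 + q$
$s = 4$ ($s = -1 + 5 = 4$)
$t{\left(E,S \right)} = 3 + \left(1 + S\right) \left(4 + S\right)$ ($t{\left(E,S \right)} = 3 + \left(4 + S\right) \left(1 + S\right) = 3 + \left(1 + S\right) \left(4 + S\right)$)
$\frac{- 10 \left(1 + 2\right) - 464}{-428 + t{\left(a{\left(6 \right)},-7 \right)}} = \frac{- 10 \left(1 + 2\right) - 464}{-428 + \left(7 + \left(-7\right)^{2} + 5 \left(-7\right)\right)} = \frac{\left(-10\right) 3 - 464}{-428 + \left(7 + 49 - 35\right)} = \frac{-30 - 464}{-428 + 21} = - \frac{494}{-407} = \left(-494\right) \left(- \frac{1}{407}\right) = \frac{494}{407}$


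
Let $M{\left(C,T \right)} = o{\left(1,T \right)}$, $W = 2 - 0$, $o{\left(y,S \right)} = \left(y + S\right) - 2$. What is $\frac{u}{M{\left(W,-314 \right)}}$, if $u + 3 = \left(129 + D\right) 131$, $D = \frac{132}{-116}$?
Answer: $- \frac{161887}{3045} \approx -53.165$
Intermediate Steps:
$o{\left(y,S \right)} = -2 + S + y$ ($o{\left(y,S \right)} = \left(S + y\right) - 2 = -2 + S + y$)
$D = - \frac{33}{29}$ ($D = 132 \left(- \frac{1}{116}\right) = - \frac{33}{29} \approx -1.1379$)
$W = 2$ ($W = 2 + 0 = 2$)
$M{\left(C,T \right)} = -1 + T$ ($M{\left(C,T \right)} = -2 + T + 1 = -1 + T$)
$u = \frac{485661}{29}$ ($u = -3 + \left(129 - \frac{33}{29}\right) 131 = -3 + \frac{3708}{29} \cdot 131 = -3 + \frac{485748}{29} = \frac{485661}{29} \approx 16747.0$)
$\frac{u}{M{\left(W,-314 \right)}} = \frac{485661}{29 \left(-1 - 314\right)} = \frac{485661}{29 \left(-315\right)} = \frac{485661}{29} \left(- \frac{1}{315}\right) = - \frac{161887}{3045}$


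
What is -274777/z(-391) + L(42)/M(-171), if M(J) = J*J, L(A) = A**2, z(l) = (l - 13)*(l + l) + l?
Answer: -276968407/341726571 ≈ -0.81050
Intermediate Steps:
z(l) = l + 2*l*(-13 + l) (z(l) = (-13 + l)*(2*l) + l = 2*l*(-13 + l) + l = l + 2*l*(-13 + l))
M(J) = J**2
-274777/z(-391) + L(42)/M(-171) = -274777*(-1/(391*(-25 + 2*(-391)))) + 42**2/((-171)**2) = -274777*(-1/(391*(-25 - 782))) + 1764/29241 = -274777/((-391*(-807))) + 1764*(1/29241) = -274777/315537 + 196/3249 = -276968407/341726571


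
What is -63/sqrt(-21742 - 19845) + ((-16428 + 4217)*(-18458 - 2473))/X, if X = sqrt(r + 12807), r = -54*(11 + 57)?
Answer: 85196147*sqrt(1015)/1015 + 9*I*sqrt(41587)/5941 ≈ 2.6742e+6 + 0.30893*I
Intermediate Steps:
r = -3672 (r = -54*68 = -3672)
X = 3*sqrt(1015) (X = sqrt(-3672 + 12807) = sqrt(9135) = 3*sqrt(1015) ≈ 95.577)
-63/sqrt(-21742 - 19845) + ((-16428 + 4217)*(-18458 - 2473))/X = -63/sqrt(-21742 - 19845) + ((-16428 + 4217)*(-18458 - 2473))/((3*sqrt(1015))) = -63*(-I*sqrt(41587)/41587) + (-12211*(-20931))*(sqrt(1015)/3045) = -63*(-I*sqrt(41587)/41587) + 255588441*(sqrt(1015)/3045) = -(-9)*I*sqrt(41587)/5941 + 85196147*sqrt(1015)/1015 = 9*I*sqrt(41587)/5941 + 85196147*sqrt(1015)/1015 = 85196147*sqrt(1015)/1015 + 9*I*sqrt(41587)/5941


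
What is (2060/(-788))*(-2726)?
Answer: 1403890/197 ≈ 7126.3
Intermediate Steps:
(2060/(-788))*(-2726) = (2060*(-1/788))*(-2726) = -515/197*(-2726) = 1403890/197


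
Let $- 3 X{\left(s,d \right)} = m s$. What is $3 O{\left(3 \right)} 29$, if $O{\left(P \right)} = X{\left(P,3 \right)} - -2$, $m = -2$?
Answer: $348$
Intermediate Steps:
$X{\left(s,d \right)} = \frac{2 s}{3}$ ($X{\left(s,d \right)} = - \frac{\left(-2\right) s}{3} = \frac{2 s}{3}$)
$O{\left(P \right)} = 2 + \frac{2 P}{3}$ ($O{\left(P \right)} = \frac{2 P}{3} - -2 = \frac{2 P}{3} + 2 = 2 + \frac{2 P}{3}$)
$3 O{\left(3 \right)} 29 = 3 \left(2 + \frac{2}{3} \cdot 3\right) 29 = 3 \left(2 + 2\right) 29 = 3 \cdot 4 \cdot 29 = 12 \cdot 29 = 348$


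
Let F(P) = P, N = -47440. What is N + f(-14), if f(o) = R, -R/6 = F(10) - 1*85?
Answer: -46990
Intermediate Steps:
R = 450 (R = -6*(10 - 1*85) = -6*(10 - 85) = -6*(-75) = 450)
f(o) = 450
N + f(-14) = -47440 + 450 = -46990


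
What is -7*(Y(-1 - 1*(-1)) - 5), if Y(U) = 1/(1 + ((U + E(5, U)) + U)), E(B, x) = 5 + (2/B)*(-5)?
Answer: 133/4 ≈ 33.250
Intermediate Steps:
E(B, x) = 5 - 10/B
Y(U) = 1/(4 + 2*U) (Y(U) = 1/(1 + ((U + (5 - 10/5)) + U)) = 1/(1 + ((U + (5 - 10*⅕)) + U)) = 1/(1 + ((U + (5 - 2)) + U)) = 1/(1 + ((U + 3) + U)) = 1/(1 + ((3 + U) + U)) = 1/(1 + (3 + 2*U)) = 1/(4 + 2*U))
-7*(Y(-1 - 1*(-1)) - 5) = -7*(1/(2*(2 + (-1 - 1*(-1)))) - 5) = -7*(1/(2*(2 + (-1 + 1))) - 5) = -7*(1/(2*(2 + 0)) - 5) = -7*((½)/2 - 5) = -7*((½)*(½) - 5) = -7*(¼ - 5) = -7*(-19/4) = 133/4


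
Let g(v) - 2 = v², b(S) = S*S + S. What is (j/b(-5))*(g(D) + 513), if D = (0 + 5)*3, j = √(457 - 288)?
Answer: 481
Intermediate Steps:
b(S) = S + S² (b(S) = S² + S = S + S²)
j = 13 (j = √169 = 13)
D = 15 (D = 5*3 = 15)
g(v) = 2 + v²
(j/b(-5))*(g(D) + 513) = (13/((-5*(1 - 5))))*((2 + 15²) + 513) = (13/((-5*(-4))))*((2 + 225) + 513) = (13/20)*(227 + 513) = (13*(1/20))*740 = (13/20)*740 = 481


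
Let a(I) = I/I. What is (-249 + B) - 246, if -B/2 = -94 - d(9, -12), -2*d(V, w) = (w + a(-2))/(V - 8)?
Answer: -296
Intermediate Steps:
a(I) = 1
d(V, w) = -(1 + w)/(2*(-8 + V)) (d(V, w) = -(w + 1)/(2*(V - 8)) = -(1 + w)/(2*(-8 + V)))
B = 199 (B = -2*(-94 - (-1 - 1*(-12))/(2*(-8 + 9))) = -2*(-94 - (-1 + 12)/(2*1)) = -2*(-94 - 11/2) = -2*(-199/2) = 199)
(-249 + B) - 246 = (-249 + 199) - 246 = -50 - 246 = -296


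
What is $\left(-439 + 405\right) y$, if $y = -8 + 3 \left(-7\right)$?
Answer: $986$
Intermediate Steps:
$y = -29$ ($y = -8 - 21 = -29$)
$\left(-439 + 405\right) y = \left(-439 + 405\right) \left(-29\right) = \left(-34\right) \left(-29\right) = 986$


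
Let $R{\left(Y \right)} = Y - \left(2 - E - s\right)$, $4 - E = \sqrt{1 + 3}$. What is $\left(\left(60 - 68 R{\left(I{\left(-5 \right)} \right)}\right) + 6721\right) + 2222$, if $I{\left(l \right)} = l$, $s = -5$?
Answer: $9683$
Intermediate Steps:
$E = 2$ ($E = 4 - \sqrt{1 + 3} = 4 - \sqrt{4} = 4 - 2 = 2$)
$R{\left(Y \right)} = -5 + Y$ ($R{\left(Y \right)} = Y + \left(\left(-5 + 2\right) - 2\right) = Y - 5 = -5 + Y$)
$\left(\left(60 - 68 R{\left(I{\left(-5 \right)} \right)}\right) + 6721\right) + 2222 = \left(\left(60 - 68 \left(-5 - 5\right)\right) + 6721\right) + 2222 = \left(\left(60 - -680\right) + 6721\right) + 2222 = \left(\left(60 + 680\right) + 6721\right) + 2222 = \left(740 + 6721\right) + 2222 = 7461 + 2222 = 9683$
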